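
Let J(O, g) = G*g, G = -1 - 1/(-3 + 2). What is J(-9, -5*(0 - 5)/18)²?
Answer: 0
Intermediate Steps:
G = 0 (G = -1 - 1/(-1) = -1 - 1*(-1) = -1 + 1 = 0)
J(O, g) = 0 (J(O, g) = 0*g = 0)
J(-9, -5*(0 - 5)/18)² = 0² = 0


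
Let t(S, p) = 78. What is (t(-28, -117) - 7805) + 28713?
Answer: 20986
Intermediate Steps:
(t(-28, -117) - 7805) + 28713 = (78 - 7805) + 28713 = -7727 + 28713 = 20986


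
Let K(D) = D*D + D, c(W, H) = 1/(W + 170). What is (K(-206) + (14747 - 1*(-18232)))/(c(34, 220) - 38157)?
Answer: -15342636/7784027 ≈ -1.9710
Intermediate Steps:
c(W, H) = 1/(170 + W)
K(D) = D + D² (K(D) = D² + D = D + D²)
(K(-206) + (14747 - 1*(-18232)))/(c(34, 220) - 38157) = (-206*(1 - 206) + (14747 - 1*(-18232)))/(1/(170 + 34) - 38157) = (-206*(-205) + (14747 + 18232))/(1/204 - 38157) = (42230 + 32979)/(1/204 - 38157) = 75209/(-7784027/204) = 75209*(-204/7784027) = -15342636/7784027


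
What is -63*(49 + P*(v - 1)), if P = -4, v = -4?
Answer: -4347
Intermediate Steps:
-63*(49 + P*(v - 1)) = -63*(49 - 4*(-4 - 1)) = -63*(49 - 4*(-5)) = -63*(49 + 20) = -63*69 = -4347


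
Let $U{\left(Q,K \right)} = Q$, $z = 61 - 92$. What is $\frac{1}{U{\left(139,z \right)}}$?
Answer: $\frac{1}{139} \approx 0.0071942$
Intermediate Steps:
$z = -31$
$\frac{1}{U{\left(139,z \right)}} = \frac{1}{139}$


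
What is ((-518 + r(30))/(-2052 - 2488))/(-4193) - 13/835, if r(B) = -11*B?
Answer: -12408947/794762185 ≈ -0.015613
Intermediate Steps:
((-518 + r(30))/(-2052 - 2488))/(-4193) - 13/835 = ((-518 - 11*30)/(-2052 - 2488))/(-4193) - 13/835 = ((-518 - 330)/(-4540))*(-1/4193) - 13*1/835 = -848*(-1/4540)*(-1/4193) - 13/835 = (212/1135)*(-1/4193) - 13/835 = -212/4759055 - 13/835 = -12408947/794762185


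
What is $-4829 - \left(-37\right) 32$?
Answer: $-3645$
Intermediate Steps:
$-4829 - \left(-37\right) 32 = -4829 - -1184 = -4829 + 1184 = -3645$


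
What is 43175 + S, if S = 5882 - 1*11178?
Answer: 37879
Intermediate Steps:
S = -5296 (S = 5882 - 11178 = -5296)
43175 + S = 43175 - 5296 = 37879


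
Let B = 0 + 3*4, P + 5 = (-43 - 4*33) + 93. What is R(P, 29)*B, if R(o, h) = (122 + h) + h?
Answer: 2160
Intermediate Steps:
P = -87 (P = -5 + ((-43 - 4*33) + 93) = -5 + ((-43 - 132) + 93) = -5 + (-175 + 93) = -5 - 82 = -87)
B = 12 (B = 0 + 12 = 12)
R(o, h) = 122 + 2*h
R(P, 29)*B = (122 + 2*29)*12 = (122 + 58)*12 = 180*12 = 2160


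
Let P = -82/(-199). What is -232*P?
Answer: -19024/199 ≈ -95.598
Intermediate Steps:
P = 82/199 (P = -82*(-1/199) = 82/199 ≈ 0.41206)
-232*P = -232*82/199 = -19024/199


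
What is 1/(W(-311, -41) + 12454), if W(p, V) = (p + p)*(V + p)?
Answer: 1/231398 ≈ 4.3216e-6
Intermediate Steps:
W(p, V) = 2*p*(V + p) (W(p, V) = (2*p)*(V + p) = 2*p*(V + p))
1/(W(-311, -41) + 12454) = 1/(2*(-311)*(-41 - 311) + 12454) = 1/(2*(-311)*(-352) + 12454) = 1/(218944 + 12454) = 1/231398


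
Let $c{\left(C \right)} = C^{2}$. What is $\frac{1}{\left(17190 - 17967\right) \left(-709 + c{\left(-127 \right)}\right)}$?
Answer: $- \frac{1}{11981340} \approx -8.3463 \cdot 10^{-8}$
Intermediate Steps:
$\frac{1}{\left(17190 - 17967\right) \left(-709 + c{\left(-127 \right)}\right)} = \frac{1}{\left(17190 - 17967\right) \left(-709 + \left(-127\right)^{2}\right)} = \frac{1}{\left(-777\right) \left(-709 + 16129\right)} = \frac{1}{\left(-777\right) 15420} = \frac{1}{-11981340} = - \frac{1}{11981340}$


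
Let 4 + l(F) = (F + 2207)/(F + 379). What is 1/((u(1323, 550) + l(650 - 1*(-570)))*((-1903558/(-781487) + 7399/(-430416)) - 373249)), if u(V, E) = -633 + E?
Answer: 422171781192/13371237889065373127 ≈ 3.1573e-8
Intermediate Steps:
l(F) = -4 + (2207 + F)/(379 + F) (l(F) = -4 + (F + 2207)/(F + 379) = -4 + (2207 + F)/(379 + F))
1/((u(1323, 550) + l(650 - 1*(-570)))*((-1903558/(-781487) + 7399/(-430416)) - 373249)) = 1/(((-633 + 550) + (691 - 3*(650 - 1*(-570)))/(379 + (650 - 1*(-570))))*((-1903558/(-781487) + 7399/(-430416)) - 373249)) = 1/((-83 + (691 - 3*(650 + 570))/(379 + (650 + 570)))*((-1903558*(-1/781487) + 7399*(-1/430416)) - 373249)) = 1/((-83 + (691 - 3*1220)/(379 + 1220))*((1903558/781487 - 151/8784) - 373249)) = 1/((-83 + (691 - 3660)/1599)*(16602848935/6864581808 - 373249)) = 1/((-83 + (1/1599)*(-2969))*(-2562181692405257/6864581808)) = 1/((-83 - 2969/1599)*(-2562181692405257/6864581808)) = 1/(-135686/1599*(-2562181692405257/6864581808)) = 1/(13371237889065373127/422171781192) = 422171781192/13371237889065373127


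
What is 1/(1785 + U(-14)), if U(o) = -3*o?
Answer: 1/1827 ≈ 0.00054735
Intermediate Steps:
1/(1785 + U(-14)) = 1/(1785 - 3*(-14)) = 1/(1785 + 42) = 1/1827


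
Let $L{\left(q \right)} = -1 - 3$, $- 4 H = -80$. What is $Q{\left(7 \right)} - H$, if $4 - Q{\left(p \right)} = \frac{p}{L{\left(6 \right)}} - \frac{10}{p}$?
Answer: $- \frac{359}{28} \approx -12.821$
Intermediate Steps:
$H = 20$ ($H = \left(- \frac{1}{4}\right) \left(-80\right) = 20$)
$L{\left(q \right)} = -4$
$Q{\left(p \right)} = 4 + \frac{10}{p} + \frac{p}{4}$ ($Q{\left(p \right)} = 4 - \left(\frac{p}{-4} - \frac{10}{p}\right) = 4 - \left(p \left(- \frac{1}{4}\right) - \frac{10}{p}\right) = 4 - \left(- \frac{p}{4} - \frac{10}{p}\right) = 4 - \left(- \frac{10}{p} - \frac{p}{4}\right) = 4 + \left(\frac{10}{p} + \frac{p}{4}\right) = 4 + \frac{10}{p} + \frac{p}{4}$)
$Q{\left(7 \right)} - H = \left(4 + \frac{10}{7} + \frac{1}{4} \cdot 7\right) - 20 = \left(4 + 10 \cdot \frac{1}{7} + \frac{7}{4}\right) - 20 = \left(4 + \frac{10}{7} + \frac{7}{4}\right) - 20 = \frac{201}{28} - 20 = - \frac{359}{28}$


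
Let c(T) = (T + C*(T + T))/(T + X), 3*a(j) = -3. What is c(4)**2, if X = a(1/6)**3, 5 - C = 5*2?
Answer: 144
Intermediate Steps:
a(j) = -1 (a(j) = (1/3)*(-3) = -1)
C = -5 (C = 5 - 5*2 = 5 - 1*10 = 5 - 10 = -5)
X = -1 (X = (-1)**3 = -1)
c(T) = -9*T/(-1 + T) (c(T) = (T - 5*(T + T))/(T - 1) = (T - 10*T)/(-1 + T) = (-9*T)/(-1 + T) = -9*T/(-1 + T))
c(4)**2 = (-9*4/(-1 + 4))**2 = (-9*4/3)**2 = (-9*4*1/3)**2 = (-12)**2 = 144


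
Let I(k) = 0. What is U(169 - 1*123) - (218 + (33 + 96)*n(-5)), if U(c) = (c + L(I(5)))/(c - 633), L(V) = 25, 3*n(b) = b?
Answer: -1832/587 ≈ -3.1210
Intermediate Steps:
n(b) = b/3
U(c) = (25 + c)/(-633 + c) (U(c) = (c + 25)/(c - 633) = (25 + c)/(-633 + c))
U(169 - 1*123) - (218 + (33 + 96)*n(-5)) = (25 + (169 - 1*123))/(-633 + (169 - 1*123)) - (218 + (33 + 96)*((1/3)*(-5))) = (25 + (169 - 123))/(-633 + (169 - 123)) - (218 + 129*(-5/3)) = (25 + 46)/(-633 + 46) - (218 - 215) = 71/(-587) - 1*3 = -1/587*71 - 3 = -71/587 - 3 = -1832/587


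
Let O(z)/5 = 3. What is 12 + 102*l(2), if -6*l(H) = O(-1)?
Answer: -243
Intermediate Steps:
O(z) = 15 (O(z) = 5*3 = 15)
l(H) = -5/2 (l(H) = -1/6*15 = -5/2)
12 + 102*l(2) = 12 + 102*(-5/2) = 12 - 255 = -243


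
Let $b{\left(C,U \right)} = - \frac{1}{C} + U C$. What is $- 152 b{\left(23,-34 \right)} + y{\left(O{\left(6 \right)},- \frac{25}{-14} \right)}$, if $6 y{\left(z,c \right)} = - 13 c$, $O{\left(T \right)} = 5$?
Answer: $\frac{229650541}{1932} \approx 1.1887 \cdot 10^{5}$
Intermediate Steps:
$y{\left(z,c \right)} = - \frac{13 c}{6}$ ($y{\left(z,c \right)} = \frac{\left(-13\right) c}{6} = - \frac{13 c}{6}$)
$b{\left(C,U \right)} = - \frac{1}{C} + C U$
$- 152 b{\left(23,-34 \right)} + y{\left(O{\left(6 \right)},- \frac{25}{-14} \right)} = - 152 \left(- \frac{1}{23} + 23 \left(-34\right)\right) - \frac{13 \left(- \frac{25}{-14}\right)}{6} = - 152 \left(\left(-1\right) \frac{1}{23} - 782\right) - \frac{13 \left(\left(-25\right) \left(- \frac{1}{14}\right)\right)}{6} = - 152 \left(- \frac{1}{23} - 782\right) - \frac{325}{84} = \left(-152\right) \left(- \frac{17987}{23}\right) - \frac{325}{84} = \frac{2734024}{23} - \frac{325}{84} = \frac{229650541}{1932}$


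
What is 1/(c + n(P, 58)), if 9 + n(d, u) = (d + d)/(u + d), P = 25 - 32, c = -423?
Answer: -51/22046 ≈ -0.0023133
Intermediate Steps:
P = -7
n(d, u) = -9 + 2*d/(d + u) (n(d, u) = -9 + (d + d)/(u + d) = -9 + (2*d)/(d + u) = -9 + 2*d/(d + u))
1/(c + n(P, 58)) = 1/(-423 + (-9*58 - 7*(-7))/(-7 + 58)) = 1/(-423 + (-522 + 49)/51) = 1/(-423 + (1/51)*(-473)) = 1/(-423 - 473/51) = 1/(-22046/51) = -51/22046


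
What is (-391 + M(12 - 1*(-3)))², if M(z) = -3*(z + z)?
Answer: 231361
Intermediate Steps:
M(z) = -6*z
(-391 + M(12 - 1*(-3)))² = (-391 - 6*(12 - 1*(-3)))² = (-391 - 6*(12 + 3))² = (-391 - 6*15)² = (-391 - 90)² = (-481)² = 231361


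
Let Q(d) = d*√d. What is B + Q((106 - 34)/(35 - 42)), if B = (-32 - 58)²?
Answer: 8100 - 432*I*√14/49 ≈ 8100.0 - 32.988*I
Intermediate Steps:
Q(d) = d^(3/2)
B = 8100 (B = (-90)² = 8100)
B + Q((106 - 34)/(35 - 42)) = 8100 + ((106 - 34)/(35 - 42))^(3/2) = 8100 + (72/(-7))^(3/2) = 8100 + (72*(-⅐))^(3/2) = 8100 + (-72/7)^(3/2) = 8100 - 432*I*√14/49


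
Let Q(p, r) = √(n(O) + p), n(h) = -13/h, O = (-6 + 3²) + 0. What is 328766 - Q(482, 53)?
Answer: 328766 - √4299/3 ≈ 3.2874e+5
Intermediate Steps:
O = 3 (O = (-6 + 9) + 0 = 3 + 0 = 3)
Q(p, r) = √(-13/3 + p)
328766 - Q(482, 53) = 328766 - √(-39 + 9*482)/3 = 328766 - √(-39 + 4338)/3 = 328766 - √4299/3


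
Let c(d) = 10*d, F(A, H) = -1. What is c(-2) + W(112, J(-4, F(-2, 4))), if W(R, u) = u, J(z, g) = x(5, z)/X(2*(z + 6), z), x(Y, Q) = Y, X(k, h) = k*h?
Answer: -325/16 ≈ -20.313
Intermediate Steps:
X(k, h) = h*k
J(z, g) = 5/(z*(12 + 2*z)) (J(z, g) = 5/((z*(2*(z + 6)))) = 5/((z*(2*(6 + z)))) = 5/((z*(12 + 2*z))) = 5*(1/(z*(12 + 2*z))) = 5/(z*(12 + 2*z)))
c(-2) + W(112, J(-4, F(-2, 4))) = 10*(-2) + (5/2)/(-4*(6 - 4)) = -20 + (5/2)*(-1/4)/2 = -20 + (5/2)*(-1/4)*(1/2) = -20 - 5/16 = -325/16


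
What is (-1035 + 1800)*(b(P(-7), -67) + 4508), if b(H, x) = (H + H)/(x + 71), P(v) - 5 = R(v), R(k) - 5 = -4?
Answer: 3450915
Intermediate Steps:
R(k) = 1 (R(k) = 5 - 4 = 1)
P(v) = 6 (P(v) = 5 + 1 = 6)
b(H, x) = 2*H/(71 + x) (b(H, x) = (2*H)/(71 + x) = 2*H/(71 + x))
(-1035 + 1800)*(b(P(-7), -67) + 4508) = (-1035 + 1800)*(2*6/(71 - 67) + 4508) = 765*(2*6/4 + 4508) = 765*(2*6*(¼) + 4508) = 765*(3 + 4508) = 765*4511 = 3450915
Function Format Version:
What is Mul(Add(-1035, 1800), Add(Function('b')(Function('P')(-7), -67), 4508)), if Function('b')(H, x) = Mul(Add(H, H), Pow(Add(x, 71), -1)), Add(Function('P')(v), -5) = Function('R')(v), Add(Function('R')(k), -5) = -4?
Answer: 3450915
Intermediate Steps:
Function('R')(k) = 1 (Function('R')(k) = Add(5, -4) = 1)
Function('P')(v) = 6 (Function('P')(v) = Add(5, 1) = 6)
Function('b')(H, x) = Mul(2, H, Pow(Add(71, x), -1)) (Function('b')(H, x) = Mul(Mul(2, H), Pow(Add(71, x), -1)) = Mul(2, H, Pow(Add(71, x), -1)))
Mul(Add(-1035, 1800), Add(Function('b')(Function('P')(-7), -67), 4508)) = Mul(Add(-1035, 1800), Add(Mul(2, 6, Pow(Add(71, -67), -1)), 4508)) = Mul(765, Add(Mul(2, 6, Pow(4, -1)), 4508)) = Mul(765, Add(Mul(2, 6, Rational(1, 4)), 4508)) = Mul(765, Add(3, 4508)) = Mul(765, 4511) = 3450915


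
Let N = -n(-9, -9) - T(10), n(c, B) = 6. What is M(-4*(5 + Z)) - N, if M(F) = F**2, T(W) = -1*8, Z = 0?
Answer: 398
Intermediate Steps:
T(W) = -8
N = 2 (N = -1*6 - 1*(-8) = -6 + 8 = 2)
M(-4*(5 + Z)) - N = (-4*(5 + 0))**2 - 1*2 = (-4*5)**2 - 2 = (-20)**2 - 2 = 400 - 2 = 398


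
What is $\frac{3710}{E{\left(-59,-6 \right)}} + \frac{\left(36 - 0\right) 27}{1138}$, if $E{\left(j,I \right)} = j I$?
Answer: $\frac{1141517}{100713} \approx 11.334$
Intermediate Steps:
$E{\left(j,I \right)} = I j$
$\frac{3710}{E{\left(-59,-6 \right)}} + \frac{\left(36 - 0\right) 27}{1138} = \frac{3710}{\left(-6\right) \left(-59\right)} + \frac{\left(36 - 0\right) 27}{1138} = \frac{3710}{354} + \left(36 + 0\right) 27 \cdot \frac{1}{1138} = 3710 \cdot \frac{1}{354} + 36 \cdot 27 \cdot \frac{1}{1138} = \frac{1855}{177} + 972 \cdot \frac{1}{1138} = \frac{1855}{177} + \frac{486}{569} = \frac{1141517}{100713}$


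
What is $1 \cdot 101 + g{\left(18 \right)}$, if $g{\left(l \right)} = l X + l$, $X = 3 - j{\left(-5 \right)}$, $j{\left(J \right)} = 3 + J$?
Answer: $209$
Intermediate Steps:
$X = 5$ ($X = 3 - \left(3 - 5\right) = 3 - -2 = 3 + 2 = 5$)
$g{\left(l \right)} = 6 l$ ($g{\left(l \right)} = l 5 + l = 5 l + l = 6 l$)
$1 \cdot 101 + g{\left(18 \right)} = 1 \cdot 101 + 6 \cdot 18 = 101 + 108 = 209$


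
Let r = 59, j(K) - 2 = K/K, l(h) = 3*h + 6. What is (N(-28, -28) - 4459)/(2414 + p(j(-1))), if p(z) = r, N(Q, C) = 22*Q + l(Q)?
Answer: -5153/2473 ≈ -2.0837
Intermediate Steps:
l(h) = 6 + 3*h
j(K) = 3 (j(K) = 2 + K/K = 2 + 1 = 3)
N(Q, C) = 6 + 25*Q (N(Q, C) = 22*Q + (6 + 3*Q) = 6 + 25*Q)
p(z) = 59
(N(-28, -28) - 4459)/(2414 + p(j(-1))) = ((6 + 25*(-28)) - 4459)/(2414 + 59) = ((6 - 700) - 4459)/2473 = (-694 - 4459)*(1/2473) = -5153*1/2473 = -5153/2473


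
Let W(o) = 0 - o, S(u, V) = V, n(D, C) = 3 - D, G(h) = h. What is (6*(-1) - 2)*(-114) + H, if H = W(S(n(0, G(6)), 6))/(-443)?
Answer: 404022/443 ≈ 912.01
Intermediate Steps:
W(o) = -o
H = 6/443 (H = -1*6/(-443) = -6*(-1/443) = 6/443 ≈ 0.013544)
(6*(-1) - 2)*(-114) + H = (6*(-1) - 2)*(-114) + 6/443 = (-6 - 2)*(-114) + 6/443 = -8*(-114) + 6/443 = 912 + 6/443 = 404022/443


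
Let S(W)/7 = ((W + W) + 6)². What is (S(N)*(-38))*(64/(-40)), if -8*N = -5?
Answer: 111853/5 ≈ 22371.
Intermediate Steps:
N = 5/8 (N = -⅛*(-5) = 5/8 ≈ 0.62500)
S(W) = 7*(6 + 2*W)² (S(W) = 7*((W + W) + 6)² = 7*(2*W + 6)² = 7*(6 + 2*W)²)
(S(N)*(-38))*(64/(-40)) = ((28*(3 + 5/8)²)*(-38))*(64/(-40)) = ((28*(29/8)²)*(-38))*(64*(-1/40)) = ((28*(841/64))*(-38))*(-8/5) = ((5887/16)*(-38))*(-8/5) = -111853/8*(-8/5) = 111853/5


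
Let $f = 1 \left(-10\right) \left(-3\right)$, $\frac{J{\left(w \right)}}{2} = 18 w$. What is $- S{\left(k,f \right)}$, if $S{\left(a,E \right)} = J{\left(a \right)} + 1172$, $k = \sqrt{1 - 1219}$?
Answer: $-1172 - 36 i \sqrt{1218} \approx -1172.0 - 1256.4 i$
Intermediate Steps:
$J{\left(w \right)} = 36 w$ ($J{\left(w \right)} = 2 \cdot 18 w = 36 w$)
$f = 30$ ($f = \left(-10\right) \left(-3\right) = 30$)
$k = i \sqrt{1218}$ ($k = \sqrt{-1218} = i \sqrt{1218} \approx 34.9 i$)
$S{\left(a,E \right)} = 1172 + 36 a$ ($S{\left(a,E \right)} = 36 a + 1172 = 1172 + 36 a$)
$- S{\left(k,f \right)} = - (1172 + 36 i \sqrt{1218}) = -1172 - 36 i \sqrt{1218}$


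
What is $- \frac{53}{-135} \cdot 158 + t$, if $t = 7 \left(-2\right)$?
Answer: $\frac{6484}{135} \approx 48.03$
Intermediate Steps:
$t = -14$
$- \frac{53}{-135} \cdot 158 + t = - \frac{53}{-135} \cdot 158 - 14 = \left(-53\right) \left(- \frac{1}{135}\right) 158 - 14 = \frac{53}{135} \cdot 158 - 14 = \frac{8374}{135} - 14 = \frac{6484}{135}$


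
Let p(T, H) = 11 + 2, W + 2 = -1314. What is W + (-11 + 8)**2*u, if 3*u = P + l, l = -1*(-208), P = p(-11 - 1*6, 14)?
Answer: -653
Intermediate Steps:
W = -1316 (W = -2 - 1314 = -1316)
p(T, H) = 13
P = 13
l = 208
u = 221/3 (u = (13 + 208)/3 = (1/3)*221 = 221/3 ≈ 73.667)
W + (-11 + 8)**2*u = -1316 + (-11 + 8)**2*(221/3) = -1316 + (-3)**2*(221/3) = -1316 + 9*(221/3) = -1316 + 663 = -653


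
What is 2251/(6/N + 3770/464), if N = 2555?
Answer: 46010440/166123 ≈ 276.97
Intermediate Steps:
2251/(6/N + 3770/464) = 2251/(6/2555 + 3770/464) = 2251/(6*(1/2555) + 3770*(1/464)) = 2251/(6/2555 + 65/8) = 2251/(166123/20440) = 2251*(20440/166123) = 46010440/166123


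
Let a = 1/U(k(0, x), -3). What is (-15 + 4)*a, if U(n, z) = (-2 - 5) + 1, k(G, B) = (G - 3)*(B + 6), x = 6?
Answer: 11/6 ≈ 1.8333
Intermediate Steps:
k(G, B) = (-3 + G)*(6 + B)
U(n, z) = -6 (U(n, z) = -7 + 1 = -6)
a = -⅙ (a = 1/(-6) = -⅙ ≈ -0.16667)
(-15 + 4)*a = (-15 + 4)*(-⅙) = -11*(-⅙) = 11/6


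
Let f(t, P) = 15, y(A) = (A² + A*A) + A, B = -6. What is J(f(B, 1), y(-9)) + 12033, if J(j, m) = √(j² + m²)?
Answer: 12033 + 3*√2626 ≈ 12187.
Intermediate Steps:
y(A) = A + 2*A² (y(A) = (A² + A²) + A = 2*A² + A = A + 2*A²)
J(f(B, 1), y(-9)) + 12033 = √(15² + (-9*(1 + 2*(-9)))²) + 12033 = √(225 + (-9*(1 - 18))²) + 12033 = √(225 + (-9*(-17))²) + 12033 = √(225 + 153²) + 12033 = √(225 + 23409) + 12033 = √23634 + 12033 = 3*√2626 + 12033 = 12033 + 3*√2626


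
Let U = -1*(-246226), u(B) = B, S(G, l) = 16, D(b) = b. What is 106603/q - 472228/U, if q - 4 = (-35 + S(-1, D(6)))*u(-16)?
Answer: 1864498861/5416972 ≈ 344.20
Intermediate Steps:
q = 308 (q = 4 + (-35 + 16)*(-16) = 4 - 19*(-16) = 4 + 304 = 308)
U = 246226
106603/q - 472228/U = 106603/308 - 472228/246226 = 106603*(1/308) - 472228*1/246226 = 15229/44 - 236114/123113 = 1864498861/5416972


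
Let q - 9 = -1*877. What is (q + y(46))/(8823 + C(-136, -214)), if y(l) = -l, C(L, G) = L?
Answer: -914/8687 ≈ -0.10521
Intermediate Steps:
q = -868 (q = 9 - 1*877 = 9 - 877 = -868)
(q + y(46))/(8823 + C(-136, -214)) = (-868 - 1*46)/(8823 - 136) = (-868 - 46)/8687 = -914*1/8687 = -914/8687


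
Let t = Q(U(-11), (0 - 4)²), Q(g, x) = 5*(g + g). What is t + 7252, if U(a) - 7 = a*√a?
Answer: 7322 - 110*I*√11 ≈ 7322.0 - 364.83*I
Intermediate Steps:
U(a) = 7 + a^(3/2) (U(a) = 7 + a*√a = 7 + a^(3/2))
Q(g, x) = 10*g (Q(g, x) = 5*(2*g) = 10*g)
t = 70 - 110*I*√11 (t = 10*(7 + (-11)^(3/2)) = 10*(7 - 11*I*√11) = 70 - 110*I*√11 ≈ 70.0 - 364.83*I)
t + 7252 = (70 - 110*I*√11) + 7252 = 7322 - 110*I*√11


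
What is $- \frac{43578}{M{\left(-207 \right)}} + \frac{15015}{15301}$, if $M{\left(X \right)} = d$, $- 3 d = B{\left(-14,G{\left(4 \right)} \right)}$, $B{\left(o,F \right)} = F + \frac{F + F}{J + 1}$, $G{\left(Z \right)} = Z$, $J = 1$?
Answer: $\frac{6994689}{428} \approx 16343.0$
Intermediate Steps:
$B{\left(o,F \right)} = 2 F$ ($B{\left(o,F \right)} = F + \frac{F + F}{1 + 1} = F + \frac{2 F}{2} = F + 2 F \frac{1}{2} = F + F = 2 F$)
$d = - \frac{8}{3}$ ($d = - \frac{2 \cdot 4}{3} = \left(- \frac{1}{3}\right) 8 = - \frac{8}{3} \approx -2.6667$)
$M{\left(X \right)} = - \frac{8}{3}$
$- \frac{43578}{M{\left(-207 \right)}} + \frac{15015}{15301} = - \frac{43578}{- \frac{8}{3}} + \frac{15015}{15301} = \left(-43578\right) \left(- \frac{3}{8}\right) + 15015 \cdot \frac{1}{15301} = \frac{65367}{4} + \frac{105}{107} = \frac{6994689}{428}$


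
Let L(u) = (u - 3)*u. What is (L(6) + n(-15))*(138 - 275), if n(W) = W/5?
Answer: -2055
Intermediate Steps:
n(W) = W/5 (n(W) = W*(1/5) = W/5)
L(u) = u*(-3 + u) (L(u) = (-3 + u)*u = u*(-3 + u))
(L(6) + n(-15))*(138 - 275) = (6*(-3 + 6) + (1/5)*(-15))*(138 - 275) = (6*3 - 3)*(-137) = (18 - 3)*(-137) = 15*(-137) = -2055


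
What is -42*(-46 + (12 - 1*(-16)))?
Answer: 756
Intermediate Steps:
-42*(-46 + (12 - 1*(-16))) = -42*(-46 + (12 + 16)) = -42*(-46 + 28) = -42*(-18) = 756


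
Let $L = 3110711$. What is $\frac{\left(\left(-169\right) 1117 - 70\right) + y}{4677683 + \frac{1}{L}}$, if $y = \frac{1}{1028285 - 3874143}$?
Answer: $- \frac{1671759432615041745}{41409851982964752812} \approx -0.040371$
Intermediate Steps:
$y = - \frac{1}{2845858}$ ($y = \frac{1}{-2845858} = - \frac{1}{2845858} \approx -3.5139 \cdot 10^{-7}$)
$\frac{\left(\left(-169\right) 1117 - 70\right) + y}{4677683 + \frac{1}{L}} = \frac{\left(\left(-169\right) 1117 - 70\right) - \frac{1}{2845858}}{4677683 + \frac{1}{3110711}} = \frac{\left(-188773 - 70\right) - \frac{1}{2845858}}{4677683 + \frac{1}{3110711}} = \frac{-188843 - \frac{1}{2845858}}{\frac{14550919962614}{3110711}} = \left(- \frac{537420362295}{2845858}\right) \frac{3110711}{14550919962614} = - \frac{1671759432615041745}{41409851982964752812}$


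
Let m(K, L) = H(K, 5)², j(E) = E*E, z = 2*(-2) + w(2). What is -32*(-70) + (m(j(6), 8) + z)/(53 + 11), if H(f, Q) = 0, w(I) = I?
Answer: 71679/32 ≈ 2240.0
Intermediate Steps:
z = -2 (z = 2*(-2) + 2 = -4 + 2 = -2)
j(E) = E²
m(K, L) = 0 (m(K, L) = 0² = 0)
-32*(-70) + (m(j(6), 8) + z)/(53 + 11) = -32*(-70) + (0 - 2)/(53 + 11) = 2240 - 2/64 = 2240 - 2*1/64 = 2240 - 1/32 = 71679/32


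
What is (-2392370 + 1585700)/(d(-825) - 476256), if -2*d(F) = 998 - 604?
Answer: 806670/476453 ≈ 1.6931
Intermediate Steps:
d(F) = -197 (d(F) = -(998 - 604)/2 = -½*394 = -197)
(-2392370 + 1585700)/(d(-825) - 476256) = (-2392370 + 1585700)/(-197 - 476256) = -806670/(-476453) = -806670*(-1/476453) = 806670/476453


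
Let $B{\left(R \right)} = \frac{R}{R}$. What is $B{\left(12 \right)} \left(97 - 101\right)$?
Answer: $-4$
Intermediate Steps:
$B{\left(R \right)} = 1$
$B{\left(12 \right)} \left(97 - 101\right) = 1 \left(97 - 101\right) = 1 \left(-4\right) = -4$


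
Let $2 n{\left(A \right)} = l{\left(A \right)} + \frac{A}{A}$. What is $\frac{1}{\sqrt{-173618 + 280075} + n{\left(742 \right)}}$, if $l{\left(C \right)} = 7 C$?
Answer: $\frac{10390}{26562197} - \frac{4 \sqrt{106457}}{26562197} \approx 0.00034202$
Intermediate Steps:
$n{\left(A \right)} = \frac{1}{2} + \frac{7 A}{2}$ ($n{\left(A \right)} = \frac{7 A + \frac{A}{A}}{2} = \frac{7 A + 1}{2} = \frac{1 + 7 A}{2} = \frac{1}{2} + \frac{7 A}{2}$)
$\frac{1}{\sqrt{-173618 + 280075} + n{\left(742 \right)}} = \frac{1}{\sqrt{-173618 + 280075} + \left(\frac{1}{2} + \frac{7}{2} \cdot 742\right)} = \frac{1}{\sqrt{106457} + \left(\frac{1}{2} + 2597\right)} = \frac{1}{\sqrt{106457} + \frac{5195}{2}} = \frac{1}{\frac{5195}{2} + \sqrt{106457}}$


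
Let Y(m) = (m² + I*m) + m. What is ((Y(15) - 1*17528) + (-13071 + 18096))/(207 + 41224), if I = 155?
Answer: -9938/41431 ≈ -0.23987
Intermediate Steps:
Y(m) = m² + 156*m (Y(m) = (m² + 155*m) + m = m² + 156*m)
((Y(15) - 1*17528) + (-13071 + 18096))/(207 + 41224) = ((15*(156 + 15) - 1*17528) + (-13071 + 18096))/(207 + 41224) = ((15*171 - 17528) + 5025)/41431 = ((2565 - 17528) + 5025)*(1/41431) = (-14963 + 5025)*(1/41431) = -9938*1/41431 = -9938/41431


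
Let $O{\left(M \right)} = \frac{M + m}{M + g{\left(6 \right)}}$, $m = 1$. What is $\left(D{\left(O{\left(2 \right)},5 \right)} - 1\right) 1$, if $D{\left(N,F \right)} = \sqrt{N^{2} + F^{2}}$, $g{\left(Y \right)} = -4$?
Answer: $-1 + \frac{\sqrt{109}}{2} \approx 4.2202$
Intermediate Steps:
$O{\left(M \right)} = \frac{1 + M}{-4 + M}$ ($O{\left(M \right)} = \frac{M + 1}{M - 4} = \frac{1 + M}{-4 + M}$)
$D{\left(N,F \right)} = \sqrt{F^{2} + N^{2}}$
$\left(D{\left(O{\left(2 \right)},5 \right)} - 1\right) 1 = \left(\sqrt{5^{2} + \left(\frac{1 + 2}{-4 + 2}\right)^{2}} - 1\right) 1 = \left(\sqrt{25 + \left(\frac{1}{-2} \cdot 3\right)^{2}} - 1\right) 1 = \left(\sqrt{25 + \left(\left(- \frac{1}{2}\right) 3\right)^{2}} - 1\right) 1 = \left(\sqrt{25 + \left(- \frac{3}{2}\right)^{2}} - 1\right) 1 = \left(\sqrt{25 + \frac{9}{4}} - 1\right) 1 = \left(\sqrt{\frac{109}{4}} - 1\right) 1 = \left(\frac{\sqrt{109}}{2} - 1\right) 1 = \left(-1 + \frac{\sqrt{109}}{2}\right) 1 = -1 + \frac{\sqrt{109}}{2}$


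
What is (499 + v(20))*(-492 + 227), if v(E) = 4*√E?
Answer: -132235 - 2120*√5 ≈ -1.3698e+5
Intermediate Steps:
(499 + v(20))*(-492 + 227) = (499 + 4*√20)*(-492 + 227) = (499 + 4*(2*√5))*(-265) = (499 + 8*√5)*(-265) = -132235 - 2120*√5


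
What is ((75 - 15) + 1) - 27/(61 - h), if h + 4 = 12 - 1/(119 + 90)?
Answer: 670115/11078 ≈ 60.491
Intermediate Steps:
h = 1671/209 (h = -4 + (12 - 1/(119 + 90)) = -4 + (12 - 1/209) = -4 + 2507/209 = 1671/209 ≈ 7.9952)
((75 - 15) + 1) - 27/(61 - h) = ((75 - 15) + 1) - 27/(61 - 1*1671/209) = (60 + 1) - 27/(61 - 1671/209) = 61 - 27/11078/209 = 61 - 27*209/11078 = 61 - 5643/11078 = 670115/11078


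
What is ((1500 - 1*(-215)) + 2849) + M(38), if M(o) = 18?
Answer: 4582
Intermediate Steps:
((1500 - 1*(-215)) + 2849) + M(38) = ((1500 - 1*(-215)) + 2849) + 18 = ((1500 + 215) + 2849) + 18 = (1715 + 2849) + 18 = 4564 + 18 = 4582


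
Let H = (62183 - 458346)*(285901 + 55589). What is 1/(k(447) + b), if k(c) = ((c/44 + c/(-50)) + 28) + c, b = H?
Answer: -1100/148814272633159 ≈ -7.3918e-12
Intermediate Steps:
H = -135285702870 (H = -396163*341490 = -135285702870)
b = -135285702870
k(c) = 28 + 1103*c/1100 (k(c) = ((c*(1/44) + c*(-1/50)) + 28) + c = ((c/44 - c/50) + 28) + c = (3*c/1100 + 28) + c = (28 + 3*c/1100) + c = 28 + 1103*c/1100)
1/(k(447) + b) = 1/((28 + (1103/1100)*447) - 135285702870) = 1/((28 + 493041/1100) - 135285702870) = 1/(523841/1100 - 135285702870) = 1/(-148814272633159/1100) = -1100/148814272633159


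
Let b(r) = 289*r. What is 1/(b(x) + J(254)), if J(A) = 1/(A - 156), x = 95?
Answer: 98/2690591 ≈ 3.6423e-5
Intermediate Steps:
J(A) = 1/(-156 + A)
1/(b(x) + J(254)) = 1/(289*95 + 1/(-156 + 254)) = 1/(27455 + 1/98) = 1/(2690591/98) = 98/2690591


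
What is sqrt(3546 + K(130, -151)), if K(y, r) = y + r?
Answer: 5*sqrt(141) ≈ 59.372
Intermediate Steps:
K(y, r) = r + y
sqrt(3546 + K(130, -151)) = sqrt(3546 + (-151 + 130)) = sqrt(3546 - 21) = sqrt(3525) = 5*sqrt(141)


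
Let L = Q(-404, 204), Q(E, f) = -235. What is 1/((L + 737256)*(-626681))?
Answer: -1/461877057301 ≈ -2.1651e-12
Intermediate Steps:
L = -235
1/((L + 737256)*(-626681)) = 1/((-235 + 737256)*(-626681)) = -1/626681/737021 = (1/737021)*(-1/626681) = -1/461877057301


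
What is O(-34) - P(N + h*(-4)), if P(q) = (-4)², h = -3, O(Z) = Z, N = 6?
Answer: -50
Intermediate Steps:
P(q) = 16
O(-34) - P(N + h*(-4)) = -34 - 1*16 = -34 - 16 = -50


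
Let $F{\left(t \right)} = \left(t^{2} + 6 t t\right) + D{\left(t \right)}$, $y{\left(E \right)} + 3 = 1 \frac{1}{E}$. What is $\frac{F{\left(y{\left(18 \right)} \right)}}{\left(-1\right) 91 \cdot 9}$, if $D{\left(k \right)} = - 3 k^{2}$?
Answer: $- \frac{2809}{66339} \approx -0.042343$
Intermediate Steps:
$y{\left(E \right)} = -3 + \frac{1}{E}$ ($y{\left(E \right)} = -3 + 1 \frac{1}{E} = -3 + \frac{1}{E}$)
$F{\left(t \right)} = 4 t^{2}$ ($F{\left(t \right)} = \left(t^{2} + 6 t t\right) - 3 t^{2} = \left(t^{2} + 6 t^{2}\right) - 3 t^{2} = 7 t^{2} - 3 t^{2} = 4 t^{2}$)
$\frac{F{\left(y{\left(18 \right)} \right)}}{\left(-1\right) 91 \cdot 9} = \frac{4 \left(-3 + \frac{1}{18}\right)^{2}}{\left(-1\right) 91 \cdot 9} = \frac{4 \left(-3 + \frac{1}{18}\right)^{2}}{\left(-1\right) 819} = \frac{4 \left(- \frac{53}{18}\right)^{2}}{-819} = 4 \cdot \frac{2809}{324} \left(- \frac{1}{819}\right) = \frac{2809}{81} \left(- \frac{1}{819}\right) = - \frac{2809}{66339}$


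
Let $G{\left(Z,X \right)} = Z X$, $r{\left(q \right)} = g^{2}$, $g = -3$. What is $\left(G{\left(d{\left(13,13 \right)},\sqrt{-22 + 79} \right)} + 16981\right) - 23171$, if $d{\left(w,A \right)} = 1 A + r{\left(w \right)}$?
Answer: $-6190 + 22 \sqrt{57} \approx -6023.9$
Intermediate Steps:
$r{\left(q \right)} = 9$ ($r{\left(q \right)} = \left(-3\right)^{2} = 9$)
$d{\left(w,A \right)} = 9 + A$ ($d{\left(w,A \right)} = 1 A + 9 = A + 9 = 9 + A$)
$G{\left(Z,X \right)} = X Z$
$\left(G{\left(d{\left(13,13 \right)},\sqrt{-22 + 79} \right)} + 16981\right) - 23171 = \left(\sqrt{-22 + 79} \left(9 + 13\right) + 16981\right) - 23171 = \left(\sqrt{57} \cdot 22 + 16981\right) - 23171 = \left(22 \sqrt{57} + 16981\right) - 23171 = \left(16981 + 22 \sqrt{57}\right) - 23171 = -6190 + 22 \sqrt{57}$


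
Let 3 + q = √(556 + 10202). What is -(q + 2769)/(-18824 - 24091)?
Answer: 922/14305 + √10758/42915 ≈ 0.066870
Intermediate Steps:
q = -3 + √10758 (q = -3 + √(556 + 10202) = -3 + √10758 ≈ 100.72)
-(q + 2769)/(-18824 - 24091) = -((-3 + √10758) + 2769)/(-18824 - 24091) = -(2766 + √10758)/(-42915) = -(2766 + √10758)*(-1)/42915 = -(-922/14305 - √10758/42915) = 922/14305 + √10758/42915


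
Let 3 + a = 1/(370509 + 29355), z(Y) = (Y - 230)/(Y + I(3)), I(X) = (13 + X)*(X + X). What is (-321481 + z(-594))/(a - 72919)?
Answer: 10669485407816/2420187256381 ≈ 4.4085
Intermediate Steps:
I(X) = 2*X*(13 + X) (I(X) = (13 + X)*(2*X) = 2*X*(13 + X))
z(Y) = (-230 + Y)/(96 + Y) (z(Y) = (Y - 230)/(Y + 2*3*(13 + 3)) = (-230 + Y)/(Y + 2*3*16) = (-230 + Y)/(Y + 96) = (-230 + Y)/(96 + Y))
a = -1199591/399864 (a = -3 + 1/(370509 + 29355) = -3 + 1/399864 = -1199591/399864 ≈ -3.0000)
(-321481 + z(-594))/(a - 72919) = (-321481 + (-230 - 594)/(96 - 594))/(-1199591/399864 - 72919) = (-321481 - 824/(-498))/(-29158882607/399864) = (-321481 - 1/498*(-824))*(-399864/29158882607) = (-321481 + 412/249)*(-399864/29158882607) = -80048357/249*(-399864/29158882607) = 10669485407816/2420187256381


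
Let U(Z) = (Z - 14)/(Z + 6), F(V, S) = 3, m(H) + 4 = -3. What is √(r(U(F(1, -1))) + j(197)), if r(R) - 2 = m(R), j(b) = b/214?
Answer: 3*I*√20758/214 ≈ 2.0198*I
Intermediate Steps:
m(H) = -7 (m(H) = -4 - 3 = -7)
j(b) = b/214 (j(b) = b*(1/214) = b/214)
U(Z) = (-14 + Z)/(6 + Z)
r(R) = -5 (r(R) = 2 - 7 = -5)
√(r(U(F(1, -1))) + j(197)) = √(-5 + (1/214)*197) = √(-5 + 197/214) = √(-873/214) = 3*I*√20758/214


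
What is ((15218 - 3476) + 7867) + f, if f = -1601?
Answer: 18008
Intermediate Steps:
((15218 - 3476) + 7867) + f = ((15218 - 3476) + 7867) - 1601 = (11742 + 7867) - 1601 = 19609 - 1601 = 18008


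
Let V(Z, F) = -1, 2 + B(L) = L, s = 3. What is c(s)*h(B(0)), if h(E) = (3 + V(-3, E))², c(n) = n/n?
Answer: 4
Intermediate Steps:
B(L) = -2 + L
c(n) = 1
h(E) = 4 (h(E) = (3 - 1)² = 2² = 4)
c(s)*h(B(0)) = 1*4 = 4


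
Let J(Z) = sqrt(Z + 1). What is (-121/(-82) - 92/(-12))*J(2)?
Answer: 2249*sqrt(3)/246 ≈ 15.835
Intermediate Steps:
J(Z) = sqrt(1 + Z)
(-121/(-82) - 92/(-12))*J(2) = (-121/(-82) - 92/(-12))*sqrt(1 + 2) = (-121*(-1/82) - 92*(-1/12))*sqrt(3) = (121/82 + 23/3)*sqrt(3) = 2249*sqrt(3)/246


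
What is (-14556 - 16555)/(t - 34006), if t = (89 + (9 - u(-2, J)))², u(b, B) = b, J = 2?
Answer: 31111/24006 ≈ 1.2960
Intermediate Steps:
t = 10000 (t = (89 + (9 - 1*(-2)))² = (89 + (9 + 2))² = (89 + 11)² = 100² = 10000)
(-14556 - 16555)/(t - 34006) = (-14556 - 16555)/(10000 - 34006) = -31111/(-24006) = -31111*(-1/24006) = 31111/24006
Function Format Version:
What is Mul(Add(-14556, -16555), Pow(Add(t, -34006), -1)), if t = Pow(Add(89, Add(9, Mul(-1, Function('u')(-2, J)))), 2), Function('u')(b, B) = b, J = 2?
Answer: Rational(31111, 24006) ≈ 1.2960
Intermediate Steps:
t = 10000 (t = Pow(Add(89, Add(9, Mul(-1, -2))), 2) = Pow(Add(89, Add(9, 2)), 2) = Pow(Add(89, 11), 2) = Pow(100, 2) = 10000)
Mul(Add(-14556, -16555), Pow(Add(t, -34006), -1)) = Mul(Add(-14556, -16555), Pow(Add(10000, -34006), -1)) = Mul(-31111, Pow(-24006, -1)) = Mul(-31111, Rational(-1, 24006)) = Rational(31111, 24006)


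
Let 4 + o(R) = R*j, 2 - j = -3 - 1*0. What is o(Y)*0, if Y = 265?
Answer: 0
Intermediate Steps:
j = 5 (j = 2 - (-3 - 1*0) = 2 - (-3 + 0) = 2 - 1*(-3) = 2 + 3 = 5)
o(R) = -4 + 5*R (o(R) = -4 + R*5 = -4 + 5*R)
o(Y)*0 = (-4 + 5*265)*0 = (-4 + 1325)*0 = 1321*0 = 0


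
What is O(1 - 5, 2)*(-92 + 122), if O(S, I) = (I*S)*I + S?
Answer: -600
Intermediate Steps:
O(S, I) = S + S*I² (O(S, I) = S*I² + S = S + S*I²)
O(1 - 5, 2)*(-92 + 122) = ((1 - 5)*(1 + 2²))*(-92 + 122) = -4*(1 + 4)*30 = -4*5*30 = -20*30 = -600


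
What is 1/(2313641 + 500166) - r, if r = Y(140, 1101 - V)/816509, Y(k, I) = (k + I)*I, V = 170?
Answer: -2805648956998/2297498739763 ≈ -1.2212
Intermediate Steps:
Y(k, I) = I*(I + k) (Y(k, I) = (I + k)*I = I*(I + k))
r = 997101/816509 (r = ((1101 - 1*170)*((1101 - 1*170) + 140))/816509 = ((1101 - 170)*((1101 - 170) + 140))*(1/816509) = (931*(931 + 140))*(1/816509) = (931*1071)*(1/816509) = 997101*(1/816509) = 997101/816509 ≈ 1.2212)
1/(2313641 + 500166) - r = 1/(2313641 + 500166) - 1*997101/816509 = 1/2813807 - 997101/816509 = -2805648956998/2297498739763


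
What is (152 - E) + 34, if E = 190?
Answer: -4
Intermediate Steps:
(152 - E) + 34 = (152 - 1*190) + 34 = (152 - 190) + 34 = -38 + 34 = -4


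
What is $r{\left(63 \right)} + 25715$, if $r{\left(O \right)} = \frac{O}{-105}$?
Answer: $\frac{128572}{5} \approx 25714.0$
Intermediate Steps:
$r{\left(O \right)} = - \frac{O}{105}$ ($r{\left(O \right)} = O \left(- \frac{1}{105}\right) = - \frac{O}{105}$)
$r{\left(63 \right)} + 25715 = \left(- \frac{1}{105}\right) 63 + 25715 = - \frac{3}{5} + 25715 = \frac{128572}{5}$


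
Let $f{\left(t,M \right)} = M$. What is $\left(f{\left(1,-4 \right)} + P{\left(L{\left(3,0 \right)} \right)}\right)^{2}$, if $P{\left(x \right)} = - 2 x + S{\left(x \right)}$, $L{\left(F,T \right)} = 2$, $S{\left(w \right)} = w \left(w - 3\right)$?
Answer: $100$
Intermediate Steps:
$S{\left(w \right)} = w \left(-3 + w\right)$
$P{\left(x \right)} = - 2 x + x \left(-3 + x\right)$
$\left(f{\left(1,-4 \right)} + P{\left(L{\left(3,0 \right)} \right)}\right)^{2} = \left(-4 + 2 \left(-5 + 2\right)\right)^{2} = \left(-4 + 2 \left(-3\right)\right)^{2} = \left(-4 - 6\right)^{2} = \left(-10\right)^{2} = 100$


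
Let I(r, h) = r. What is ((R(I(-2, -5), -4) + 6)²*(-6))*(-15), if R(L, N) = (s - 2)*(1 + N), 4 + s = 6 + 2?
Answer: 0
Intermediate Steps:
s = 4 (s = -4 + (6 + 2) = -4 + 8 = 4)
R(L, N) = 2 + 2*N (R(L, N) = (4 - 2)*(1 + N) = 2*(1 + N) = 2 + 2*N)
((R(I(-2, -5), -4) + 6)²*(-6))*(-15) = (((2 + 2*(-4)) + 6)²*(-6))*(-15) = (((2 - 8) + 6)²*(-6))*(-15) = ((-6 + 6)²*(-6))*(-15) = (0²*(-6))*(-15) = (0*(-6))*(-15) = 0*(-15) = 0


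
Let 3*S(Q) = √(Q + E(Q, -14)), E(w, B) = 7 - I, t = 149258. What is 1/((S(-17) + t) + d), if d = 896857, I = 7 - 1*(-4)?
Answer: 448335/469009968526 - I*√21/3283069779682 ≈ 9.5592e-7 - 1.3958e-12*I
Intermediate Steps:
I = 11 (I = 7 + 4 = 11)
E(w, B) = -4 (E(w, B) = 7 - 1*11 = 7 - 11 = -4)
S(Q) = √(-4 + Q)/3 (S(Q) = √(Q - 4)/3 = √(-4 + Q)/3)
1/((S(-17) + t) + d) = 1/((√(-4 - 17)/3 + 149258) + 896857) = 1/((√(-21)/3 + 149258) + 896857) = 1/(((I*√21)/3 + 149258) + 896857) = 1/((I*√21/3 + 149258) + 896857) = 1/((149258 + I*√21/3) + 896857) = 1/(1046115 + I*√21/3)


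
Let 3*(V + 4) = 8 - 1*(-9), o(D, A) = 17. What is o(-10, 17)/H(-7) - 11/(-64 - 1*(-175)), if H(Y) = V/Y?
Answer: -39682/555 ≈ -71.499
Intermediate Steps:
V = 5/3 (V = -4 + (8 - 1*(-9))/3 = -4 + (8 + 9)/3 = -4 + (⅓)*17 = -4 + 17/3 = 5/3 ≈ 1.6667)
H(Y) = 5/(3*Y)
o(-10, 17)/H(-7) - 11/(-64 - 1*(-175)) = 17/(((5/3)/(-7))) - 11/(-64 - 1*(-175)) = 17/(((5/3)*(-⅐))) - 11/(-64 + 175) = 17/(-5/21) - 11/111 = 17*(-21/5) - 11*1/111 = -357/5 - 11/111 = -39682/555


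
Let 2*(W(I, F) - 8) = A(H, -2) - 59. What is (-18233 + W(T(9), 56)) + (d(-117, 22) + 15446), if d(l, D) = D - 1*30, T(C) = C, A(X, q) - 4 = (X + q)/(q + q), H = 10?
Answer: -5631/2 ≈ -2815.5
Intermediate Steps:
A(X, q) = 4 + (X + q)/(2*q) (A(X, q) = 4 + (X + q)/(q + q) = 4 + (X + q)/((2*q)) = 4 + (X + q)*(1/(2*q)) = 4 + (X + q)/(2*q))
d(l, D) = -30 + D (d(l, D) = D - 30 = -30 + D)
W(I, F) = -41/2 (W(I, F) = 8 + ((1/2)*(10 + 9*(-2))/(-2) - 59)/2 = 8 + ((1/2)*(-1/2)*(10 - 18) - 59)/2 = 8 + ((1/2)*(-1/2)*(-8) - 59)/2 = 8 + (2 - 59)/2 = 8 + (1/2)*(-57) = 8 - 57/2 = -41/2)
(-18233 + W(T(9), 56)) + (d(-117, 22) + 15446) = (-18233 - 41/2) + ((-30 + 22) + 15446) = -36507/2 + (-8 + 15446) = -36507/2 + 15438 = -5631/2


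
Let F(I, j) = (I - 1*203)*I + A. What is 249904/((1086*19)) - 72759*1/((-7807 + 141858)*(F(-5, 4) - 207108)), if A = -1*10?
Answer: 3451794999729659/285006732727026 ≈ 12.111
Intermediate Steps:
A = -10
F(I, j) = -10 + I*(-203 + I) (F(I, j) = (I - 1*203)*I - 10 = (I - 203)*I - 10 = (-203 + I)*I - 10 = I*(-203 + I) - 10 = -10 + I*(-203 + I))
249904/((1086*19)) - 72759*1/((-7807 + 141858)*(F(-5, 4) - 207108)) = 249904/((1086*19)) - 72759*1/((-7807 + 141858)*((-10 + (-5)² - 203*(-5)) - 207108)) = 249904/20634 - 72759*1/(134051*((-10 + 25 + 1015) - 207108)) = 249904*(1/20634) - 72759*1/(134051*(1030 - 207108)) = 124952/10317 - 72759/((-206078*134051)) = 124952/10317 - 72759/(-27624961978) = 124952/10317 - 72759*(-1/27624961978) = 124952/10317 + 72759/27624961978 = 3451794999729659/285006732727026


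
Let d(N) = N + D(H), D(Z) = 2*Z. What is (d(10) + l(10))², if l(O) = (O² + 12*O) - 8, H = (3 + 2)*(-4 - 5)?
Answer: 17424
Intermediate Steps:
H = -45 (H = 5*(-9) = -45)
l(O) = -8 + O² + 12*O
d(N) = -90 + N (d(N) = N + 2*(-45) = N - 90 = -90 + N)
(d(10) + l(10))² = ((-90 + 10) + (-8 + 10² + 12*10))² = (-80 + (-8 + 100 + 120))² = (-80 + 212)² = 132² = 17424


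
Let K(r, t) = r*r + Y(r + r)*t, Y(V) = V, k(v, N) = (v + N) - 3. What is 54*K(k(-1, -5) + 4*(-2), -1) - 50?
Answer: 17392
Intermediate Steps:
k(v, N) = -3 + N + v (k(v, N) = (N + v) - 3 = -3 + N + v)
K(r, t) = r**2 + 2*r*t (K(r, t) = r*r + (r + r)*t = r**2 + (2*r)*t = r**2 + 2*r*t)
54*K(k(-1, -5) + 4*(-2), -1) - 50 = 54*(((-3 - 5 - 1) + 4*(-2))*(((-3 - 5 - 1) + 4*(-2)) + 2*(-1))) - 50 = 54*((-9 - 8)*((-9 - 8) - 2)) - 50 = 54*(-17*(-17 - 2)) - 50 = 54*(-17*(-19)) - 50 = 54*323 - 50 = 17442 - 50 = 17392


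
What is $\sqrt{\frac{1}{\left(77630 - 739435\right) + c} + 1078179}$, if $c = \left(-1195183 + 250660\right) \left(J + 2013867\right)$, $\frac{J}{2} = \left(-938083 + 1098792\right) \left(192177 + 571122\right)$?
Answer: $\frac{\sqrt{3618535745972554848743172199702419153079}}{57932330448308708} \approx 1038.4$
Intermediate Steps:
$J = 245338037982$ ($J = 2 \left(-938083 + 1098792\right) \left(192177 + 571122\right) = 2 \cdot 160709 \cdot 763299 = 2 \cdot 122669018991 = 245338037982$)
$c = -231729321792573027$ ($c = \left(-1195183 + 250660\right) \left(245338037982 + 2013867\right) = \left(-944523\right) 245340051849 = -231729321792573027$)
$\sqrt{\frac{1}{\left(77630 - 739435\right) + c} + 1078179} = \sqrt{\frac{1}{\left(77630 - 739435\right) - 231729321792573027} + 1078179} = \sqrt{\frac{1}{-661805 - 231729321792573027} + 1078179} = \sqrt{\frac{1}{-231729321793234832} + 1078179} = \sqrt{- \frac{1}{231729321793234832} + 1078179} = \sqrt{\frac{249845688441708137930927}{231729321793234832}} = \frac{\sqrt{3618535745972554848743172199702419153079}}{57932330448308708}$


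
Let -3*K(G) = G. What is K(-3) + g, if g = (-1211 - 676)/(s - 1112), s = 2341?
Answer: -658/1229 ≈ -0.53539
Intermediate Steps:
K(G) = -G/3
g = -1887/1229 (g = (-1211 - 676)/(2341 - 1112) = -1887/1229 ≈ -1.5354)
K(-3) + g = -⅓*(-3) - 1887/1229 = 1 - 1887/1229 = -658/1229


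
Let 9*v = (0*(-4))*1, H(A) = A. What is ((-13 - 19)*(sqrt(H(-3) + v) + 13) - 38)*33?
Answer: -14982 - 1056*I*sqrt(3) ≈ -14982.0 - 1829.0*I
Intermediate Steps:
v = 0 (v = ((0*(-4))*1)/9 = (0*1)/9 = (1/9)*0 = 0)
((-13 - 19)*(sqrt(H(-3) + v) + 13) - 38)*33 = ((-13 - 19)*(sqrt(-3 + 0) + 13) - 38)*33 = (-32*(sqrt(-3) + 13) - 38)*33 = (-32*(I*sqrt(3) + 13) - 38)*33 = (-32*(13 + I*sqrt(3)) - 38)*33 = ((-416 - 32*I*sqrt(3)) - 38)*33 = (-454 - 32*I*sqrt(3))*33 = -14982 - 1056*I*sqrt(3)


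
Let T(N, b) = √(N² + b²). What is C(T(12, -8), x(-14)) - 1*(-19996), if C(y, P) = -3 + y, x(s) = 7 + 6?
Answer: 19993 + 4*√13 ≈ 20007.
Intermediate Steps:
x(s) = 13
C(T(12, -8), x(-14)) - 1*(-19996) = (-3 + √(12² + (-8)²)) - 1*(-19996) = (-3 + √(144 + 64)) + 19996 = (-3 + √208) + 19996 = (-3 + 4*√13) + 19996 = 19993 + 4*√13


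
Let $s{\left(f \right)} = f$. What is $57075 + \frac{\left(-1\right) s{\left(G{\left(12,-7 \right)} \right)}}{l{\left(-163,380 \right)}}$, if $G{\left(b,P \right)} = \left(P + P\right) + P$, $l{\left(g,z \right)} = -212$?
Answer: $\frac{12099879}{212} \approx 57075.0$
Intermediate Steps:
$G{\left(b,P \right)} = 3 P$ ($G{\left(b,P \right)} = 2 P + P = 3 P$)
$57075 + \frac{\left(-1\right) s{\left(G{\left(12,-7 \right)} \right)}}{l{\left(-163,380 \right)}} = 57075 + \frac{\left(-1\right) 3 \left(-7\right)}{-212} = 57075 + \left(-1\right) \left(-21\right) \left(- \frac{1}{212}\right) = 57075 + 21 \left(- \frac{1}{212}\right) = 57075 - \frac{21}{212} = \frac{12099879}{212}$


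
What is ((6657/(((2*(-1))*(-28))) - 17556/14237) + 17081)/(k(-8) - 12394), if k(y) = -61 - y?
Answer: -1958856515/1417663512 ≈ -1.3818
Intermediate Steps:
((6657/(((2*(-1))*(-28))) - 17556/14237) + 17081)/(k(-8) - 12394) = ((6657/(((2*(-1))*(-28))) - 17556/14237) + 17081)/((-61 - 1*(-8)) - 12394) = ((6657/((-2*(-28))) - 17556*1/14237) + 17081)/((-61 + 8) - 12394) = ((6657/56 - 17556/14237) + 17081)/(-53 - 12394) = ((6657*(1/56) - 17556/14237) + 17081)/(-12447) = ((951/8 - 17556/14237) + 17081)*(-1/12447) = (13398939/113896 + 17081)*(-1/12447) = (1958856515/113896)*(-1/12447) = -1958856515/1417663512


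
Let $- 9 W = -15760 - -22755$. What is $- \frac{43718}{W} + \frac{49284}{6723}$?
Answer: $\frac{332220734}{5225265} \approx 63.58$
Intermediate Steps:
$W = - \frac{6995}{9}$ ($W = - \frac{-15760 - -22755}{9} = - \frac{-15760 + 22755}{9} = \left(- \frac{1}{9}\right) 6995 = - \frac{6995}{9} \approx -777.22$)
$- \frac{43718}{W} + \frac{49284}{6723} = - \frac{43718}{- \frac{6995}{9}} + \frac{49284}{6723} = \left(-43718\right) \left(- \frac{9}{6995}\right) + 49284 \cdot \frac{1}{6723} = \frac{393462}{6995} + \frac{5476}{747} = \frac{332220734}{5225265}$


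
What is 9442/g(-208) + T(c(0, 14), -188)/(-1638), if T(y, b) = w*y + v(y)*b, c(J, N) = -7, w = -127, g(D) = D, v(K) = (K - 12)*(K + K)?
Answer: -4807/312 ≈ -15.407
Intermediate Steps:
v(K) = 2*K*(-12 + K) (v(K) = (-12 + K)*(2*K) = 2*K*(-12 + K))
T(y, b) = -127*y + 2*b*y*(-12 + y) (T(y, b) = -127*y + (2*y*(-12 + y))*b = -127*y + 2*b*y*(-12 + y))
9442/g(-208) + T(c(0, 14), -188)/(-1638) = 9442/(-208) - 7*(-127 + 2*(-188)*(-12 - 7))/(-1638) = 9442*(-1/208) - 7*(-127 + 2*(-188)*(-19))*(-1/1638) = -4721/104 - 7*(-127 + 7144)*(-1/1638) = -4721/104 - 7*7017*(-1/1638) = -4721/104 - 49119*(-1/1638) = -4721/104 + 2339/78 = -4807/312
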